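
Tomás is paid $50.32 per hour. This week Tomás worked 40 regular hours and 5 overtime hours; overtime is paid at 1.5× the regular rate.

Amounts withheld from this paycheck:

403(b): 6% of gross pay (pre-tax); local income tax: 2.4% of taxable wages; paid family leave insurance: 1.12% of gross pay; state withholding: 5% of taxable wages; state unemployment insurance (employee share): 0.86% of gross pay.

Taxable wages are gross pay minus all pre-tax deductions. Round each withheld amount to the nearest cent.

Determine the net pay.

Regular pay: 40 × $50.32 = $2012.80
Overtime pay: 5 × $50.32 × 1.5 = $377.40
Gross pay = $2012.80 + $377.40 = $2390.20
403(b): $2390.20 × 0.06 = $143.41
Taxable wages = $2390.20 − $143.41 = $2246.79
Local income tax: $2246.79 × 0.024 = $53.92
State withholding: $2246.79 × 0.05 = $112.34
State unemployment insurance (employee share): $2390.20 × 0.0086 = $20.56
Paid family leave insurance: $2390.20 × 0.0112 = $26.77
Total deductions = $143.41 + $53.92 + $112.34 + $20.56 + $26.77 = $357.00
Net pay = $2390.20 − $357.00 = $2033.20

$2033.20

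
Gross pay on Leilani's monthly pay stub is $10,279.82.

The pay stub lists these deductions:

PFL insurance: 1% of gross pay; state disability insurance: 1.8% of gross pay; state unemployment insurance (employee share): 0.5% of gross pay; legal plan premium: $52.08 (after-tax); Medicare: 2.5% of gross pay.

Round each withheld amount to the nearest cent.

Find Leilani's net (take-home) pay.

$9,631.50

State unemployment insurance (employee share): $10,279.82 × 0.005 = $51.40
Medicare: $10,279.82 × 0.025 = $257.00
PFL insurance: $10,279.82 × 0.01 = $102.80
State disability insurance: $10,279.82 × 0.018 = $185.04
Legal plan premium: $52.08
Total deductions = $51.40 + $257.00 + $102.80 + $185.04 + $52.08 = $648.32
Net pay = $10,279.82 − $648.32 = $9,631.50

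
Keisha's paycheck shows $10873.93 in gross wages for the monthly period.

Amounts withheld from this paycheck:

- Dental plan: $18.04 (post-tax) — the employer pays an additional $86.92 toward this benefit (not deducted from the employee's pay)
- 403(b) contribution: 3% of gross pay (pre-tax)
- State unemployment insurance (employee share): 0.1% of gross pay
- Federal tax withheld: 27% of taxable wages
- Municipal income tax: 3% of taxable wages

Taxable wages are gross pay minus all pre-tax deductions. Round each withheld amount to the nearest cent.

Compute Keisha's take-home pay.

$7354.49

403(b) contribution: $10873.93 × 0.03 = $326.22
Taxable wages = $10873.93 − $326.22 = $10547.71
Municipal income tax: $10547.71 × 0.03 = $316.43
Federal tax withheld: $10547.71 × 0.27 = $2847.88
State unemployment insurance (employee share): $10873.93 × 0.001 = $10.87
Dental plan: $18.04
(Employer's $86.92 toward dental plan is not withheld from the employee.)
Total deductions = $326.22 + $316.43 + $2847.88 + $10.87 + $18.04 = $3519.44
Net pay = $10873.93 − $3519.44 = $7354.49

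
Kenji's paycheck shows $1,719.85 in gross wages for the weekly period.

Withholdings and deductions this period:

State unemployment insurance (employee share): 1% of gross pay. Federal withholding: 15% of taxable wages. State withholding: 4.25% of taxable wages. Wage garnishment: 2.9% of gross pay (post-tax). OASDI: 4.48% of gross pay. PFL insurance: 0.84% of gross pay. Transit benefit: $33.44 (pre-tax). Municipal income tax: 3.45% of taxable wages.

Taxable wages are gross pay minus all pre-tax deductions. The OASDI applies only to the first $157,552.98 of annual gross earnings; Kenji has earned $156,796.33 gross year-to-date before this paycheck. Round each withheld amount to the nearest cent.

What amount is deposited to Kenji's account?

Transit benefit: $33.44
Taxable wages = $1,719.85 − $33.44 = $1,686.41
Federal withholding: $1,686.41 × 0.15 = $252.96
Municipal income tax: $1,686.41 × 0.0345 = $58.18
State withholding: $1,686.41 × 0.0425 = $71.67
OASDI: only $157,552.98 − $156,796.33 = $756.65 of this check is subject → $756.65 × 0.0448 = $33.90
PFL insurance: $1,719.85 × 0.0084 = $14.45
State unemployment insurance (employee share): $1,719.85 × 0.01 = $17.20
Wage garnishment: $1,719.85 × 0.029 = $49.88
Total deductions = $33.44 + $252.96 + $58.18 + $71.67 + $33.90 + $14.45 + $17.20 + $49.88 = $531.68
Net pay = $1,719.85 − $531.68 = $1,188.17

$1,188.17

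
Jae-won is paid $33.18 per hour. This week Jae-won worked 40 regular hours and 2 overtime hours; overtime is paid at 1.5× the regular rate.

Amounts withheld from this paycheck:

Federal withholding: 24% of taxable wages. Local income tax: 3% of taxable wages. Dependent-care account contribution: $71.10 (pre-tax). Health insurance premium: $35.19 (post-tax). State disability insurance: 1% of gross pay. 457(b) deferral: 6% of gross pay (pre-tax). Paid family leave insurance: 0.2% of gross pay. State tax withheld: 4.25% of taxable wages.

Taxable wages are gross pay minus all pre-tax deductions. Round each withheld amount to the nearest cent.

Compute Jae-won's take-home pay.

Regular pay: 40 × $33.18 = $1327.20
Overtime pay: 2 × $33.18 × 1.5 = $99.54
Gross pay = $1327.20 + $99.54 = $1426.74
457(b) deferral: $1426.74 × 0.06 = $85.60
Dependent-care account contribution: $71.10
Pre-tax total = $85.60 + $71.10 = $156.70
Taxable wages = $1426.74 − $156.70 = $1270.04
State tax withheld: $1270.04 × 0.0425 = $53.98
Federal withholding: $1270.04 × 0.24 = $304.81
Local income tax: $1270.04 × 0.03 = $38.10
Paid family leave insurance: $1426.74 × 0.002 = $2.85
State disability insurance: $1426.74 × 0.01 = $14.27
Health insurance premium: $35.19
Total deductions = $85.60 + $71.10 + $53.98 + $304.81 + $38.10 + $2.85 + $14.27 + $35.19 = $605.90
Net pay = $1426.74 − $605.90 = $820.84

$820.84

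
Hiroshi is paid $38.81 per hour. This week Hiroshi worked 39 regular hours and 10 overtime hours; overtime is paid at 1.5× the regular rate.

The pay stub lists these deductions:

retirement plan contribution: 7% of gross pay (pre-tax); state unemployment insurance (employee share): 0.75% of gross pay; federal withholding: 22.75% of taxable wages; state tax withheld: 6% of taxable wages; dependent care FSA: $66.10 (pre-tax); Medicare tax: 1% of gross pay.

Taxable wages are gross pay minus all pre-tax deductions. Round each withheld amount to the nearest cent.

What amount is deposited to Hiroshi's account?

$1304.91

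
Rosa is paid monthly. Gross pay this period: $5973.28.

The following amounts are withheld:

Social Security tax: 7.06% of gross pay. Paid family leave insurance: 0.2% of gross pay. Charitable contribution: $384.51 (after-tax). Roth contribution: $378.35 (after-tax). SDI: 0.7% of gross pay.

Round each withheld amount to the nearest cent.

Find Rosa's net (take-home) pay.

Social Security tax: $5973.28 × 0.0706 = $421.71
SDI: $5973.28 × 0.007 = $41.81
Paid family leave insurance: $5973.28 × 0.002 = $11.95
Charitable contribution: $384.51
Roth contribution: $378.35
Total deductions = $421.71 + $41.81 + $11.95 + $384.51 + $378.35 = $1238.33
Net pay = $5973.28 − $1238.33 = $4734.95

$4734.95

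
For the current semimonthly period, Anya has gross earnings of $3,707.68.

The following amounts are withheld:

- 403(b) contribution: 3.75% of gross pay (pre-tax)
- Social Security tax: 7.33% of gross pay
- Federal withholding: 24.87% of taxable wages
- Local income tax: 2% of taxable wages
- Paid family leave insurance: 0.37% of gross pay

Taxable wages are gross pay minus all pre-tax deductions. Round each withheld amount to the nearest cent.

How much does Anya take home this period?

$2,324.26

403(b) contribution: $3,707.68 × 0.0375 = $139.04
Taxable wages = $3,707.68 − $139.04 = $3,568.64
Local income tax: $3,568.64 × 0.02 = $71.37
Federal withholding: $3,568.64 × 0.2487 = $887.52
Social Security tax: $3,707.68 × 0.0733 = $271.77
Paid family leave insurance: $3,707.68 × 0.0037 = $13.72
Total deductions = $139.04 + $71.37 + $887.52 + $271.77 + $13.72 = $1,383.42
Net pay = $3,707.68 − $1,383.42 = $2,324.26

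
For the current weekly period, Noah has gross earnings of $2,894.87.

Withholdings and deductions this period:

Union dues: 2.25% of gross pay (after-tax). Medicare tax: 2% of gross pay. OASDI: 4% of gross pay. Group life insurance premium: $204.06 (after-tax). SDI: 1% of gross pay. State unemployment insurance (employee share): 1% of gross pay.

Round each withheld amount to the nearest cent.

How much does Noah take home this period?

OASDI: $2,894.87 × 0.04 = $115.79
Medicare tax: $2,894.87 × 0.02 = $57.90
State unemployment insurance (employee share): $2,894.87 × 0.01 = $28.95
SDI: $2,894.87 × 0.01 = $28.95
Union dues: $2,894.87 × 0.0225 = $65.13
Group life insurance premium: $204.06
Total deductions = $115.79 + $57.90 + $28.95 + $28.95 + $65.13 + $204.06 = $500.78
Net pay = $2,894.87 − $500.78 = $2,394.09

$2,394.09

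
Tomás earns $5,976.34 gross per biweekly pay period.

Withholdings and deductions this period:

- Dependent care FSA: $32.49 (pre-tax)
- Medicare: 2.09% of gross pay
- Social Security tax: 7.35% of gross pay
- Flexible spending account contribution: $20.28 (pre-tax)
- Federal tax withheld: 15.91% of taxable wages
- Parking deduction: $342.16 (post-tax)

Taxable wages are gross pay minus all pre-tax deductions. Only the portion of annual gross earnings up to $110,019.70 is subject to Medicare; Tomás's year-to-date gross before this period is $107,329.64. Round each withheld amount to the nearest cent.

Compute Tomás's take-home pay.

Flexible spending account contribution: $20.28
Dependent care FSA: $32.49
Pre-tax total = $20.28 + $32.49 = $52.77
Taxable wages = $5,976.34 − $52.77 = $5,923.57
Federal tax withheld: $5,923.57 × 0.1591 = $942.44
Medicare: only $110,019.70 − $107,329.64 = $2,690.06 of this check is subject → $2,690.06 × 0.0209 = $56.22
Social Security tax: $5,976.34 × 0.0735 = $439.26
Parking deduction: $342.16
Total deductions = $20.28 + $32.49 + $942.44 + $56.22 + $439.26 + $342.16 = $1,832.85
Net pay = $5,976.34 − $1,832.85 = $4,143.49

$4,143.49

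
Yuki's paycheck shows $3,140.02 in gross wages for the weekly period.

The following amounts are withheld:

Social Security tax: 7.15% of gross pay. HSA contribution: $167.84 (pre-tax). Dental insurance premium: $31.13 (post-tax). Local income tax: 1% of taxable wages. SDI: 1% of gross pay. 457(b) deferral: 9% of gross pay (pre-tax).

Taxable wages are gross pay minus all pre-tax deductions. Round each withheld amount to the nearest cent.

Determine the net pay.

$2,375.64

457(b) deferral: $3,140.02 × 0.09 = $282.60
HSA contribution: $167.84
Pre-tax total = $282.60 + $167.84 = $450.44
Taxable wages = $3,140.02 − $450.44 = $2,689.58
Local income tax: $2,689.58 × 0.01 = $26.90
Social Security tax: $3,140.02 × 0.0715 = $224.51
SDI: $3,140.02 × 0.01 = $31.40
Dental insurance premium: $31.13
Total deductions = $282.60 + $167.84 + $26.90 + $224.51 + $31.40 + $31.13 = $764.38
Net pay = $3,140.02 − $764.38 = $2,375.64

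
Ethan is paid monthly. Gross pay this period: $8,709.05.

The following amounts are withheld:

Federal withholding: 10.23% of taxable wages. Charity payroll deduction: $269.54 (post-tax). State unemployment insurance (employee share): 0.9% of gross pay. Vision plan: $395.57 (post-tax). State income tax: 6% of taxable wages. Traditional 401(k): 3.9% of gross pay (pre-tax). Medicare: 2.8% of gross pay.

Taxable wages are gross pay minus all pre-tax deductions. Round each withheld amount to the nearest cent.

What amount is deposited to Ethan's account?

Traditional 401(k): $8,709.05 × 0.039 = $339.65
Taxable wages = $8,709.05 − $339.65 = $8,369.40
State income tax: $8,369.40 × 0.06 = $502.16
Federal withholding: $8,369.40 × 0.1023 = $856.19
Medicare: $8,709.05 × 0.028 = $243.85
State unemployment insurance (employee share): $8,709.05 × 0.009 = $78.38
Charity payroll deduction: $269.54
Vision plan: $395.57
Total deductions = $339.65 + $502.16 + $856.19 + $243.85 + $78.38 + $269.54 + $395.57 = $2,685.34
Net pay = $8,709.05 − $2,685.34 = $6,023.71

$6,023.71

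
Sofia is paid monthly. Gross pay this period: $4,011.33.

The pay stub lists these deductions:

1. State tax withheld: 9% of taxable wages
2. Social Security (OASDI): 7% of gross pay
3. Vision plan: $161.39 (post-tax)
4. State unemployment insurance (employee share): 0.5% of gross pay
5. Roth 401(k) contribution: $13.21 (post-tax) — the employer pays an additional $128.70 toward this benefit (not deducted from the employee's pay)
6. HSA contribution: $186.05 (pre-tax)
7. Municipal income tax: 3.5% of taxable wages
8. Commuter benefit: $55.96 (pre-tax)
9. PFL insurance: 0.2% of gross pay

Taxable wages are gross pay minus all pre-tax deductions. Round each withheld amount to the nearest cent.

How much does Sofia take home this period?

Commuter benefit: $55.96
HSA contribution: $186.05
Pre-tax total = $55.96 + $186.05 = $242.01
Taxable wages = $4,011.33 − $242.01 = $3,769.32
State tax withheld: $3,769.32 × 0.09 = $339.24
Municipal income tax: $3,769.32 × 0.035 = $131.93
PFL insurance: $4,011.33 × 0.002 = $8.02
State unemployment insurance (employee share): $4,011.33 × 0.005 = $20.06
Social Security (OASDI): $4,011.33 × 0.07 = $280.79
Roth 401(k) contribution: $13.21
Vision plan: $161.39
(Employer's $128.70 toward Roth 401(k) contribution is not withheld from the employee.)
Total deductions = $55.96 + $186.05 + $339.24 + $131.93 + $8.02 + $20.06 + $280.79 + $13.21 + $161.39 = $1,196.65
Net pay = $4,011.33 − $1,196.65 = $2,814.68

$2,814.68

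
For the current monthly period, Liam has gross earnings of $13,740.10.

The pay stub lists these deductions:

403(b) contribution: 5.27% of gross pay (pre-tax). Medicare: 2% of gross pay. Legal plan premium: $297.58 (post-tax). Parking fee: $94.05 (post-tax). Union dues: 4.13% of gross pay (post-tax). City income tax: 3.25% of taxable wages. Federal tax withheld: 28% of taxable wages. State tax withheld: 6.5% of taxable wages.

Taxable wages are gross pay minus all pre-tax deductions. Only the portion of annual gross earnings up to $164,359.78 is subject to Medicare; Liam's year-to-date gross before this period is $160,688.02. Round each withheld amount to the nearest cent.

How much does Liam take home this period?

$7,069.92

403(b) contribution: $13,740.10 × 0.0527 = $724.10
Taxable wages = $13,740.10 − $724.10 = $13,016.00
State tax withheld: $13,016.00 × 0.065 = $846.04
City income tax: $13,016.00 × 0.0325 = $423.02
Federal tax withheld: $13,016.00 × 0.28 = $3,644.48
Medicare: only $164,359.78 − $160,688.02 = $3,671.76 of this check is subject → $3,671.76 × 0.02 = $73.44
Union dues: $13,740.10 × 0.0413 = $567.47
Legal plan premium: $297.58
Parking fee: $94.05
Total deductions = $724.10 + $846.04 + $423.02 + $3,644.48 + $73.44 + $567.47 + $297.58 + $94.05 = $6,670.18
Net pay = $13,740.10 − $6,670.18 = $7,069.92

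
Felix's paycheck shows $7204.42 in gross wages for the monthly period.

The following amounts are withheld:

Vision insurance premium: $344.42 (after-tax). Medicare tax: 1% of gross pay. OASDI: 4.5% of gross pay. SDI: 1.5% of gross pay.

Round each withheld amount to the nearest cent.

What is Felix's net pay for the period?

$6355.69

SDI: $7204.42 × 0.015 = $108.07
OASDI: $7204.42 × 0.045 = $324.20
Medicare tax: $7204.42 × 0.01 = $72.04
Vision insurance premium: $344.42
Total deductions = $108.07 + $324.20 + $72.04 + $344.42 = $848.73
Net pay = $7204.42 − $848.73 = $6355.69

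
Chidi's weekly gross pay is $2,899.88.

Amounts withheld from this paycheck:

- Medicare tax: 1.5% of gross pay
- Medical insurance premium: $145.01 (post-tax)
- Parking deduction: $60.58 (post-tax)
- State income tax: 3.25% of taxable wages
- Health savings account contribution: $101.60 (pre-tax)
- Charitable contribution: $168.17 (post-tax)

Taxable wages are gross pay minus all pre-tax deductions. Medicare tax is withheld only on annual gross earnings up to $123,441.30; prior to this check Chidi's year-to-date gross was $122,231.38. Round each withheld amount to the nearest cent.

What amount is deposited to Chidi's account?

Health savings account contribution: $101.60
Taxable wages = $2,899.88 − $101.60 = $2,798.28
State income tax: $2,798.28 × 0.0325 = $90.94
Medicare tax: only $123,441.30 − $122,231.38 = $1,209.92 of this check is subject → $1,209.92 × 0.015 = $18.15
Parking deduction: $60.58
Medical insurance premium: $145.01
Charitable contribution: $168.17
Total deductions = $101.60 + $90.94 + $18.15 + $60.58 + $145.01 + $168.17 = $584.45
Net pay = $2,899.88 − $584.45 = $2,315.43

$2,315.43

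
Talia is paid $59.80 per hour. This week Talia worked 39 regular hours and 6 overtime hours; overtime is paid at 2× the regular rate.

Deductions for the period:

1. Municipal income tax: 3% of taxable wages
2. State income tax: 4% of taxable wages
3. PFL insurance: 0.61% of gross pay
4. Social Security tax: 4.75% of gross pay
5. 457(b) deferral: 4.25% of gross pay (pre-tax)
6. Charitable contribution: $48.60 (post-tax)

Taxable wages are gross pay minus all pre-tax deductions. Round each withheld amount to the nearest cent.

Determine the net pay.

Regular pay: 39 × $59.80 = $2,332.20
Overtime pay: 6 × $59.80 × 2 = $717.60
Gross pay = $2,332.20 + $717.60 = $3,049.80
457(b) deferral: $3,049.80 × 0.0425 = $129.62
Taxable wages = $3,049.80 − $129.62 = $2,920.18
Municipal income tax: $2,920.18 × 0.03 = $87.61
State income tax: $2,920.18 × 0.04 = $116.81
Social Security tax: $3,049.80 × 0.0475 = $144.87
PFL insurance: $3,049.80 × 0.0061 = $18.60
Charitable contribution: $48.60
Total deductions = $129.62 + $87.61 + $116.81 + $144.87 + $18.60 + $48.60 = $546.11
Net pay = $3,049.80 − $546.11 = $2,503.69

$2,503.69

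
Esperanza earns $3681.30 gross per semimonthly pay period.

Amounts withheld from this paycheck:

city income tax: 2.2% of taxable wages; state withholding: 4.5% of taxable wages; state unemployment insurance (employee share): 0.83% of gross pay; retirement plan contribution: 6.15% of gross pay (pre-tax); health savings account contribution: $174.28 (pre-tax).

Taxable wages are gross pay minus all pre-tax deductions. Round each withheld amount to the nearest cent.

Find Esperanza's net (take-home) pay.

Retirement plan contribution: $3681.30 × 0.0615 = $226.40
Health savings account contribution: $174.28
Pre-tax total = $226.40 + $174.28 = $400.68
Taxable wages = $3681.30 − $400.68 = $3280.62
State withholding: $3280.62 × 0.045 = $147.63
City income tax: $3280.62 × 0.022 = $72.17
State unemployment insurance (employee share): $3681.30 × 0.0083 = $30.55
Total deductions = $226.40 + $174.28 + $147.63 + $72.17 + $30.55 = $651.03
Net pay = $3681.30 − $651.03 = $3030.27

$3030.27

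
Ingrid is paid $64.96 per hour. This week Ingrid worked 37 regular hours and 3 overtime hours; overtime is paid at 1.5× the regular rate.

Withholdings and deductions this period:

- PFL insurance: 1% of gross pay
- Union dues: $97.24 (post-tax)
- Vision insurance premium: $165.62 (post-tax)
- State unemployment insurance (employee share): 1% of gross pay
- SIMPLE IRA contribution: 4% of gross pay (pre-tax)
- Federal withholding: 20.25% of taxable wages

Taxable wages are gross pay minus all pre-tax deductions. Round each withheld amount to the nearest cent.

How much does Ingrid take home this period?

$1747.16

Regular pay: 37 × $64.96 = $2403.52
Overtime pay: 3 × $64.96 × 1.5 = $292.32
Gross pay = $2403.52 + $292.32 = $2695.84
SIMPLE IRA contribution: $2695.84 × 0.04 = $107.83
Taxable wages = $2695.84 − $107.83 = $2588.01
Federal withholding: $2588.01 × 0.2025 = $524.07
PFL insurance: $2695.84 × 0.01 = $26.96
State unemployment insurance (employee share): $2695.84 × 0.01 = $26.96
Vision insurance premium: $165.62
Union dues: $97.24
Total deductions = $107.83 + $524.07 + $26.96 + $26.96 + $165.62 + $97.24 = $948.68
Net pay = $2695.84 − $948.68 = $1747.16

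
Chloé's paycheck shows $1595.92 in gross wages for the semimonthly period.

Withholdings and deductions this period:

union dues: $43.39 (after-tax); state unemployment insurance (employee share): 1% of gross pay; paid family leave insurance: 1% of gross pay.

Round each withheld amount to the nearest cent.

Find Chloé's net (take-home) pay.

$1520.61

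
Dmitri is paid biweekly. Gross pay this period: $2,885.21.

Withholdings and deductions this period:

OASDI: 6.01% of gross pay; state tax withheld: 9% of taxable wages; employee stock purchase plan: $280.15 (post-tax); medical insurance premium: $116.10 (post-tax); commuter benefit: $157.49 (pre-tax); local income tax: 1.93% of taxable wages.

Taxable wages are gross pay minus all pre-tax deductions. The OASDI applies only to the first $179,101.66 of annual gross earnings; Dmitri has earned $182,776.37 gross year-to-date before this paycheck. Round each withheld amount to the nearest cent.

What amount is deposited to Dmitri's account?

$2,033.34

Commuter benefit: $157.49
Taxable wages = $2,885.21 − $157.49 = $2,727.72
State tax withheld: $2,727.72 × 0.09 = $245.49
Local income tax: $2,727.72 × 0.0193 = $52.64
OASDI: annual cap $179,101.66 already reached (YTD $182,776.37), so $0.00
Employee stock purchase plan: $280.15
Medical insurance premium: $116.10
Total deductions = $157.49 + $245.49 + $52.64 + $0.00 + $280.15 + $116.10 = $851.87
Net pay = $2,885.21 − $851.87 = $2,033.34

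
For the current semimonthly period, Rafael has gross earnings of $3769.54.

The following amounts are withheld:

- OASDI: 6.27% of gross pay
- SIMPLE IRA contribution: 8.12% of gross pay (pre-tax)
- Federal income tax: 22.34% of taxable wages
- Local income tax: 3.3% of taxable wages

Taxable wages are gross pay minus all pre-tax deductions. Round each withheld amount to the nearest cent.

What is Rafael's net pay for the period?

SIMPLE IRA contribution: $3769.54 × 0.0812 = $306.09
Taxable wages = $3769.54 − $306.09 = $3463.45
Federal income tax: $3463.45 × 0.2234 = $773.73
Local income tax: $3463.45 × 0.033 = $114.29
OASDI: $3769.54 × 0.0627 = $236.35
Total deductions = $306.09 + $773.73 + $114.29 + $236.35 = $1430.46
Net pay = $3769.54 − $1430.46 = $2339.08

$2339.08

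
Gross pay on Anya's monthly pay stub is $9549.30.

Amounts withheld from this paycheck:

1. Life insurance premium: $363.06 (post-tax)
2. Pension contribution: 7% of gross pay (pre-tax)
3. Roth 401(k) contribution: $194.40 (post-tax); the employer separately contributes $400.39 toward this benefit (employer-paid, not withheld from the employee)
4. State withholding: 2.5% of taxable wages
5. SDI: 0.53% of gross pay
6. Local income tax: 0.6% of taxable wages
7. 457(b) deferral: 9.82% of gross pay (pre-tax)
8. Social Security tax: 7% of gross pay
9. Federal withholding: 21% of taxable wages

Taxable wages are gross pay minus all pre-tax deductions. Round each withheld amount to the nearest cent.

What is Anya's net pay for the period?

$4752.30

457(b) deferral: $9549.30 × 0.0982 = $937.74
Pension contribution: $9549.30 × 0.07 = $668.45
Pre-tax total = $937.74 + $668.45 = $1606.19
Taxable wages = $9549.30 − $1606.19 = $7943.11
Federal withholding: $7943.11 × 0.21 = $1668.05
State withholding: $7943.11 × 0.025 = $198.58
Local income tax: $7943.11 × 0.006 = $47.66
Social Security tax: $9549.30 × 0.07 = $668.45
SDI: $9549.30 × 0.0053 = $50.61
Roth 401(k) contribution: $194.40
Life insurance premium: $363.06
(Employer's $400.39 toward Roth 401(k) contribution is not withheld from the employee.)
Total deductions = $937.74 + $668.45 + $1668.05 + $198.58 + $47.66 + $668.45 + $50.61 + $194.40 + $363.06 = $4797.00
Net pay = $9549.30 − $4797.00 = $4752.30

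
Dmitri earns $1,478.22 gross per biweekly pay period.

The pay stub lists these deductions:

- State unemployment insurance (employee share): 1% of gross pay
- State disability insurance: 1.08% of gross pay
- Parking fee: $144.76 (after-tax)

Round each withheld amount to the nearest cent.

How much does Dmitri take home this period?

State unemployment insurance (employee share): $1,478.22 × 0.01 = $14.78
State disability insurance: $1,478.22 × 0.0108 = $15.96
Parking fee: $144.76
Total deductions = $14.78 + $15.96 + $144.76 = $175.50
Net pay = $1,478.22 − $175.50 = $1,302.72

$1,302.72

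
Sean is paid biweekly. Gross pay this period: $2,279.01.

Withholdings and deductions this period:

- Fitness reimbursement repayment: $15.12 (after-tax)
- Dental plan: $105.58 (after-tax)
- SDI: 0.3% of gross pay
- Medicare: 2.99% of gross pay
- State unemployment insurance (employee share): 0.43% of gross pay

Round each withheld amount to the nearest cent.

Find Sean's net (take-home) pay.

$2,073.53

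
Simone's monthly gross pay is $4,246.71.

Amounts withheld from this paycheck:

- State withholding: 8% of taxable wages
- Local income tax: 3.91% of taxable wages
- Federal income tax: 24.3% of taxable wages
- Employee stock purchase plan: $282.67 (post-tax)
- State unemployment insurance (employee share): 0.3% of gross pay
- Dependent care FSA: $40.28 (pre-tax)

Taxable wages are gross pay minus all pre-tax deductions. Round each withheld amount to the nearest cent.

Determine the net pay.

Dependent care FSA: $40.28
Taxable wages = $4,246.71 − $40.28 = $4,206.43
Federal income tax: $4,206.43 × 0.243 = $1,022.16
Local income tax: $4,206.43 × 0.0391 = $164.47
State withholding: $4,206.43 × 0.08 = $336.51
State unemployment insurance (employee share): $4,246.71 × 0.003 = $12.74
Employee stock purchase plan: $282.67
Total deductions = $40.28 + $1,022.16 + $164.47 + $336.51 + $12.74 + $282.67 = $1,858.83
Net pay = $4,246.71 − $1,858.83 = $2,387.88

$2,387.88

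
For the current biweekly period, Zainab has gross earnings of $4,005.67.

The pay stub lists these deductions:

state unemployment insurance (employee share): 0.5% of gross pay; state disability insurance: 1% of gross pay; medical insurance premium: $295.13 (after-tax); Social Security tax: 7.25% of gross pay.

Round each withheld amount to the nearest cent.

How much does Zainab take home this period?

Social Security tax: $4,005.67 × 0.0725 = $290.41
State unemployment insurance (employee share): $4,005.67 × 0.005 = $20.03
State disability insurance: $4,005.67 × 0.01 = $40.06
Medical insurance premium: $295.13
Total deductions = $290.41 + $20.03 + $40.06 + $295.13 = $645.63
Net pay = $4,005.67 − $645.63 = $3,360.04

$3,360.04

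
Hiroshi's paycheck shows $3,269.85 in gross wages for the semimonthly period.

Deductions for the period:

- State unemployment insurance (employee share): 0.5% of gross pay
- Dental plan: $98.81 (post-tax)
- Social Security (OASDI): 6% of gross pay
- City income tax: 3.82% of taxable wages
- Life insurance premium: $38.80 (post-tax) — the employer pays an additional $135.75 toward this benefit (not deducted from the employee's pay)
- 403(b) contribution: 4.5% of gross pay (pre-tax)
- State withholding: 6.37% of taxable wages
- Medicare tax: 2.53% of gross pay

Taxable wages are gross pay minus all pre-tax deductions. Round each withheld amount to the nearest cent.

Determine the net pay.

403(b) contribution: $3,269.85 × 0.045 = $147.14
Taxable wages = $3,269.85 − $147.14 = $3,122.71
State withholding: $3,122.71 × 0.0637 = $198.92
City income tax: $3,122.71 × 0.0382 = $119.29
Social Security (OASDI): $3,269.85 × 0.06 = $196.19
State unemployment insurance (employee share): $3,269.85 × 0.005 = $16.35
Medicare tax: $3,269.85 × 0.0253 = $82.73
Life insurance premium: $38.80
Dental plan: $98.81
(Employer's $135.75 toward life insurance premium is not withheld from the employee.)
Total deductions = $147.14 + $198.92 + $119.29 + $196.19 + $16.35 + $82.73 + $38.80 + $98.81 = $898.23
Net pay = $3,269.85 − $898.23 = $2,371.62

$2,371.62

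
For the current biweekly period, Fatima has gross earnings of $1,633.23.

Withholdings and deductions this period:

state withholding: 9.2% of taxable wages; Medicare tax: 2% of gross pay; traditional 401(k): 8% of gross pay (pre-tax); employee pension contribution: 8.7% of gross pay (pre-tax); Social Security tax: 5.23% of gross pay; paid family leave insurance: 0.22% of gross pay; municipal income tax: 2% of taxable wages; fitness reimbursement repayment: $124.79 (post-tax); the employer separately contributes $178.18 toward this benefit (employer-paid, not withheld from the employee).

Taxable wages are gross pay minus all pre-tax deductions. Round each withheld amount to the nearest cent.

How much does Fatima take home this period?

Traditional 401(k): $1,633.23 × 0.08 = $130.66
Employee pension contribution: $1,633.23 × 0.087 = $142.09
Pre-tax total = $130.66 + $142.09 = $272.75
Taxable wages = $1,633.23 − $272.75 = $1,360.48
Municipal income tax: $1,360.48 × 0.02 = $27.21
State withholding: $1,360.48 × 0.092 = $125.16
Paid family leave insurance: $1,633.23 × 0.0022 = $3.59
Social Security tax: $1,633.23 × 0.0523 = $85.42
Medicare tax: $1,633.23 × 0.02 = $32.66
Fitness reimbursement repayment: $124.79
(Employer's $178.18 toward fitness reimbursement repayment is not withheld from the employee.)
Total deductions = $130.66 + $142.09 + $27.21 + $125.16 + $3.59 + $85.42 + $32.66 + $124.79 = $671.58
Net pay = $1,633.23 − $671.58 = $961.65

$961.65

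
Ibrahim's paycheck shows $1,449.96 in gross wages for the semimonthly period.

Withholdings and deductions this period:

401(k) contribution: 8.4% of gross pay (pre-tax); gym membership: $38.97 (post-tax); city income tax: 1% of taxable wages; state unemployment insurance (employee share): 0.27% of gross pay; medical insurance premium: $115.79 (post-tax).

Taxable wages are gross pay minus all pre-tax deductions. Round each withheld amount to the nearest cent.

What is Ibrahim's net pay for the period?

$1,156.21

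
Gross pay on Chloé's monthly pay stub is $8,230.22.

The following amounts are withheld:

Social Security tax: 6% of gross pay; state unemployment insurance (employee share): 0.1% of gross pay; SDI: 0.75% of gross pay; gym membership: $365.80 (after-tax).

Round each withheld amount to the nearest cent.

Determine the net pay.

$7,300.65

Social Security tax: $8,230.22 × 0.06 = $493.81
SDI: $8,230.22 × 0.0075 = $61.73
State unemployment insurance (employee share): $8,230.22 × 0.001 = $8.23
Gym membership: $365.80
Total deductions = $493.81 + $61.73 + $8.23 + $365.80 = $929.57
Net pay = $8,230.22 − $929.57 = $7,300.65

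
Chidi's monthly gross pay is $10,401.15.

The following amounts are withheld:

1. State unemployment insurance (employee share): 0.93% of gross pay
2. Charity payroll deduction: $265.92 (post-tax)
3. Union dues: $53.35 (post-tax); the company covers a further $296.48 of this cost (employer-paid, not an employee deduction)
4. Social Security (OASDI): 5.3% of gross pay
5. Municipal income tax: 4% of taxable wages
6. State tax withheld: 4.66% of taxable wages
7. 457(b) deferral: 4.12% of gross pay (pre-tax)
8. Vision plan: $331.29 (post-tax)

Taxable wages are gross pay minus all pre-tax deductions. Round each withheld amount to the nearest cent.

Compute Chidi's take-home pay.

457(b) deferral: $10,401.15 × 0.0412 = $428.53
Taxable wages = $10,401.15 − $428.53 = $9,972.62
State tax withheld: $9,972.62 × 0.0466 = $464.72
Municipal income tax: $9,972.62 × 0.04 = $398.90
Social Security (OASDI): $10,401.15 × 0.053 = $551.26
State unemployment insurance (employee share): $10,401.15 × 0.0093 = $96.73
Charity payroll deduction: $265.92
Vision plan: $331.29
Union dues: $53.35
(Employer's $296.48 toward union dues is not withheld from the employee.)
Total deductions = $428.53 + $464.72 + $398.90 + $551.26 + $96.73 + $265.92 + $331.29 + $53.35 = $2,590.70
Net pay = $10,401.15 − $2,590.70 = $7,810.45

$7,810.45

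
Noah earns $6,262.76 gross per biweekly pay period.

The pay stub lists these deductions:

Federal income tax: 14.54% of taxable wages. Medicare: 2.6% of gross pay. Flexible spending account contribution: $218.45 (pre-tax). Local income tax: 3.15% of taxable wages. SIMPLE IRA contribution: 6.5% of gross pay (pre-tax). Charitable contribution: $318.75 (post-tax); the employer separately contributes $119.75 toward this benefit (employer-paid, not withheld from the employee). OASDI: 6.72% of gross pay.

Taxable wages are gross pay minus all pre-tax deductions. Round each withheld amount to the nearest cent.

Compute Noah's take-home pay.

$3,737.57

SIMPLE IRA contribution: $6,262.76 × 0.065 = $407.08
Flexible spending account contribution: $218.45
Pre-tax total = $407.08 + $218.45 = $625.53
Taxable wages = $6,262.76 − $625.53 = $5,637.23
Local income tax: $5,637.23 × 0.0315 = $177.57
Federal income tax: $5,637.23 × 0.1454 = $819.65
Medicare: $6,262.76 × 0.026 = $162.83
OASDI: $6,262.76 × 0.0672 = $420.86
Charitable contribution: $318.75
(Employer's $119.75 toward charitable contribution is not withheld from the employee.)
Total deductions = $407.08 + $218.45 + $177.57 + $819.65 + $162.83 + $420.86 + $318.75 = $2,525.19
Net pay = $6,262.76 − $2,525.19 = $3,737.57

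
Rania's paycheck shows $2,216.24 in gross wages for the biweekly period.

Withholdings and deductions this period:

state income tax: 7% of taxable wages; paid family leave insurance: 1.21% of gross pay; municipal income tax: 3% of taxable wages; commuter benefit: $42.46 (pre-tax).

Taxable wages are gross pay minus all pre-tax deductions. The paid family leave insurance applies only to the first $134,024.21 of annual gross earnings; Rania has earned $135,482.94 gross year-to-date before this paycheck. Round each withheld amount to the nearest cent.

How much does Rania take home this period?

Commuter benefit: $42.46
Taxable wages = $2,216.24 − $42.46 = $2,173.78
Municipal income tax: $2,173.78 × 0.03 = $65.21
State income tax: $2,173.78 × 0.07 = $152.16
Paid family leave insurance: annual cap $134,024.21 already reached (YTD $135,482.94), so $0.00
Total deductions = $42.46 + $65.21 + $152.16 + $0.00 = $259.83
Net pay = $2,216.24 − $259.83 = $1,956.41

$1,956.41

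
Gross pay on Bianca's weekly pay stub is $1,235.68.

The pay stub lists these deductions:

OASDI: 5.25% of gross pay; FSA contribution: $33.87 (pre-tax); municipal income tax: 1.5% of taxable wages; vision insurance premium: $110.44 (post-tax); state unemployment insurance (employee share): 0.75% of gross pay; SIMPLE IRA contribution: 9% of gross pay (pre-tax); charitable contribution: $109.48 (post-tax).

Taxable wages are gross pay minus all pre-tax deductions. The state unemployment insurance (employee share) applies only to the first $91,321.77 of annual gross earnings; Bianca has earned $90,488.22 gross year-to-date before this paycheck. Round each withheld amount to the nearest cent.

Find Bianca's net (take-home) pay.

SIMPLE IRA contribution: $1,235.68 × 0.09 = $111.21
FSA contribution: $33.87
Pre-tax total = $111.21 + $33.87 = $145.08
Taxable wages = $1,235.68 − $145.08 = $1,090.60
Municipal income tax: $1,090.60 × 0.015 = $16.36
State unemployment insurance (employee share): only $91,321.77 − $90,488.22 = $833.55 of this check is subject → $833.55 × 0.0075 = $6.25
OASDI: $1,235.68 × 0.0525 = $64.87
Vision insurance premium: $110.44
Charitable contribution: $109.48
Total deductions = $111.21 + $33.87 + $16.36 + $6.25 + $64.87 + $110.44 + $109.48 = $452.48
Net pay = $1,235.68 − $452.48 = $783.20

$783.20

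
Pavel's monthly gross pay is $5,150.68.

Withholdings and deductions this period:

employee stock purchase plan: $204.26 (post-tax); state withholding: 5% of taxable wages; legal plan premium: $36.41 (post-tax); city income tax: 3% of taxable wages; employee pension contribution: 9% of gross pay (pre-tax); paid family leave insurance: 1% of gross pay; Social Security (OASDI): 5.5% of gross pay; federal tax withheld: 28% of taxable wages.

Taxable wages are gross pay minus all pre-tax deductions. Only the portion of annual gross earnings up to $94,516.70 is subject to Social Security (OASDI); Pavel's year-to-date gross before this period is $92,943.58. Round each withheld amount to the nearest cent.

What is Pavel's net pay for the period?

Employee pension contribution: $5,150.68 × 0.09 = $463.56
Taxable wages = $5,150.68 − $463.56 = $4,687.12
State withholding: $4,687.12 × 0.05 = $234.36
Federal tax withheld: $4,687.12 × 0.28 = $1,312.39
City income tax: $4,687.12 × 0.03 = $140.61
Paid family leave insurance: $5,150.68 × 0.01 = $51.51
Social Security (OASDI): only $94,516.70 − $92,943.58 = $1,573.12 of this check is subject → $1,573.12 × 0.055 = $86.52
Legal plan premium: $36.41
Employee stock purchase plan: $204.26
Total deductions = $463.56 + $234.36 + $1,312.39 + $140.61 + $51.51 + $86.52 + $36.41 + $204.26 = $2,529.62
Net pay = $5,150.68 − $2,529.62 = $2,621.06

$2,621.06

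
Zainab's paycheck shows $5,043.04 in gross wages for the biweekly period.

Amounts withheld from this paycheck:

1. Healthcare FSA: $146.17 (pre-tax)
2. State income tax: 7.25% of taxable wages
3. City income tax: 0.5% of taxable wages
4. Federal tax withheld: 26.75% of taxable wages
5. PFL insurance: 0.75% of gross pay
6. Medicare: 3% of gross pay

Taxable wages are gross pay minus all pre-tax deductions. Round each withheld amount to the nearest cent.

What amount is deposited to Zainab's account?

Healthcare FSA: $146.17
Taxable wages = $5,043.04 − $146.17 = $4,896.87
City income tax: $4,896.87 × 0.005 = $24.48
State income tax: $4,896.87 × 0.0725 = $355.02
Federal tax withheld: $4,896.87 × 0.2675 = $1,309.91
Medicare: $5,043.04 × 0.03 = $151.29
PFL insurance: $5,043.04 × 0.0075 = $37.82
Total deductions = $146.17 + $24.48 + $355.02 + $1,309.91 + $151.29 + $37.82 = $2,024.69
Net pay = $5,043.04 − $2,024.69 = $3,018.35

$3,018.35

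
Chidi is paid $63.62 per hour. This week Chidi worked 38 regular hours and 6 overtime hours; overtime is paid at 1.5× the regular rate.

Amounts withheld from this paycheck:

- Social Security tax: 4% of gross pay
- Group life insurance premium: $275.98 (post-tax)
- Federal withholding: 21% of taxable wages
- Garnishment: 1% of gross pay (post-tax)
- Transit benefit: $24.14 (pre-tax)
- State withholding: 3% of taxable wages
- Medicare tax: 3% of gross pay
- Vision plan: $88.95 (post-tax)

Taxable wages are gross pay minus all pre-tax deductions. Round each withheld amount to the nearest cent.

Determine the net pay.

$1,650.02

Regular pay: 38 × $63.62 = $2,417.56
Overtime pay: 6 × $63.62 × 1.5 = $572.58
Gross pay = $2,417.56 + $572.58 = $2,990.14
Transit benefit: $24.14
Taxable wages = $2,990.14 − $24.14 = $2,966.00
Federal withholding: $2,966.00 × 0.21 = $622.86
State withholding: $2,966.00 × 0.03 = $88.98
Social Security tax: $2,990.14 × 0.04 = $119.61
Medicare tax: $2,990.14 × 0.03 = $89.70
Group life insurance premium: $275.98
Garnishment: $2,990.14 × 0.01 = $29.90
Vision plan: $88.95
Total deductions = $24.14 + $622.86 + $88.98 + $119.61 + $89.70 + $275.98 + $29.90 + $88.95 = $1,340.12
Net pay = $2,990.14 − $1,340.12 = $1,650.02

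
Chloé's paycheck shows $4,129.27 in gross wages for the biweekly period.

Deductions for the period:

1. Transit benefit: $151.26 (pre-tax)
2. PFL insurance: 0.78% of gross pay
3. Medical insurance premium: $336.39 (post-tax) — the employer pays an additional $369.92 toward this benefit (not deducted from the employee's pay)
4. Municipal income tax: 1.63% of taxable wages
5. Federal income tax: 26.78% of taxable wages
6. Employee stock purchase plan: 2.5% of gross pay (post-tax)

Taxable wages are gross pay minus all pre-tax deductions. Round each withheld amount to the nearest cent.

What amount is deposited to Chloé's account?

$2,376.03

Transit benefit: $151.26
Taxable wages = $4,129.27 − $151.26 = $3,978.01
Federal income tax: $3,978.01 × 0.2678 = $1,065.31
Municipal income tax: $3,978.01 × 0.0163 = $64.84
PFL insurance: $4,129.27 × 0.0078 = $32.21
Employee stock purchase plan: $4,129.27 × 0.025 = $103.23
Medical insurance premium: $336.39
(Employer's $369.92 toward medical insurance premium is not withheld from the employee.)
Total deductions = $151.26 + $1,065.31 + $64.84 + $32.21 + $103.23 + $336.39 = $1,753.24
Net pay = $4,129.27 − $1,753.24 = $2,376.03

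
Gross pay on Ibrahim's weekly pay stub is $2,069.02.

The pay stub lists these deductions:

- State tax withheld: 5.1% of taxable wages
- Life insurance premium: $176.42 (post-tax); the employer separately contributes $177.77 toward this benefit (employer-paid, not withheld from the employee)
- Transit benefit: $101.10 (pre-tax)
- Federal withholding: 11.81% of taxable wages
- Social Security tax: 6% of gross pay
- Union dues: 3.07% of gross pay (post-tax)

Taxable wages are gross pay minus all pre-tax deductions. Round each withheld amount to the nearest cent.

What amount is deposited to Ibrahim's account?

$1,271.07

Transit benefit: $101.10
Taxable wages = $2,069.02 − $101.10 = $1,967.92
State tax withheld: $1,967.92 × 0.051 = $100.36
Federal withholding: $1,967.92 × 0.1181 = $232.41
Social Security tax: $2,069.02 × 0.06 = $124.14
Union dues: $2,069.02 × 0.0307 = $63.52
Life insurance premium: $176.42
(Employer's $177.77 toward life insurance premium is not withheld from the employee.)
Total deductions = $101.10 + $100.36 + $232.41 + $124.14 + $63.52 + $176.42 = $797.95
Net pay = $2,069.02 − $797.95 = $1,271.07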